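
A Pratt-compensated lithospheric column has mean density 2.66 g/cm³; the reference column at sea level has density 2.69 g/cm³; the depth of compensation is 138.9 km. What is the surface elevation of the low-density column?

ρ_ref D = ρ (D + h) → h = D (ρ_ref − ρ)/ρ.
h = 138.9 km × (2.69 − 2.66)/2.66 = 1.57 km.

1.57 km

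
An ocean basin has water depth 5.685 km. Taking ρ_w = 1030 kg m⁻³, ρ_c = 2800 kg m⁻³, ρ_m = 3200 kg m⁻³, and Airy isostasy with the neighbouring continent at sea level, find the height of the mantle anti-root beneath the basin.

In Airy isostatic equilibrium: replacing crust with seawater at the top is compensated by replacing crust with mantle at the base: d (ρ_c − ρ_w) = a (ρ_m − ρ_c).
a = d (ρ_c − ρ_w)/(ρ_m − ρ_c) = 5.685 km × 1770/400 = 25.2 km.

25.2 km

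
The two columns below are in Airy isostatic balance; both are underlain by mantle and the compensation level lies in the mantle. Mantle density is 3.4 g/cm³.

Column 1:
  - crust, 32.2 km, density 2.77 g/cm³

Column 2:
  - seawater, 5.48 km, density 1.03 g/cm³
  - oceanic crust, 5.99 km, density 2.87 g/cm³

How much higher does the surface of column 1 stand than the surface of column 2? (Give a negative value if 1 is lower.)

For any compensation level in the mantle, the mantle terms cancel and isostasy reduces to e = (Σt_1 − Σt_2) − (Σ(ρt)_1 − Σ(ρt)_2) / ρ_m.
Σt_1 = 32.2 km; Σt_2 = 11.47 km; Σ(ρt)_1 = 89.194; Σ(ρt)_2 = 22.8357 (in km·g/cm³).
e = (32.2 − 11.47) − (89.194 − 22.8357) / 3.4 = 1.21 km.

1.21 km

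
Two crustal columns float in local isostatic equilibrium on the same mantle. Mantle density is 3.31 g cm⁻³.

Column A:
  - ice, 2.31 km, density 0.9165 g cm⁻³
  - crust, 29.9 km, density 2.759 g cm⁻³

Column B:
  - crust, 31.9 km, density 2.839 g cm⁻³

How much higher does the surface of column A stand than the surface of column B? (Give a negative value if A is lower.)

2.11 km

For any compensation level in the mantle, the mantle terms cancel and isostasy reduces to e = (Σt_A − Σt_B) − (Σ(ρt)_A − Σ(ρt)_B) / ρ_m.
Σt_A = 32.21 km; Σt_B = 31.9 km; Σ(ρt)_A = 84.611215; Σ(ρt)_B = 90.5641 (in km·g cm⁻³).
e = (32.21 − 31.9) − (84.611215 − 90.5641) / 3.31 = 2.11 km.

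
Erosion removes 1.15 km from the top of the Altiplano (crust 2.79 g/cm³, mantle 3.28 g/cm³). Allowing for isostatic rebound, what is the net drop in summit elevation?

Rebound u = e ρ_c/ρ_m = 1.15 km × 2.79/3.28 = 0.9782 km.
Net surface drop = e − u = 1.15 km − 0.9782 km = e (ρ_m − ρ_c)/ρ_m = 0.172 km.

0.172 km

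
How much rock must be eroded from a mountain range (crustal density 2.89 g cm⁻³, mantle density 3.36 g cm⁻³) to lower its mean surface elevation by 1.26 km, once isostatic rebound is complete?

9.01 km

Net drop Δ = e − u = e − e ρ_c/ρ_m = e (ρ_m − ρ_c)/ρ_m.
e = Δ ρ_m/(ρ_m − ρ_c) = 1.26 km × 3.36/0.47 = 9.01 km.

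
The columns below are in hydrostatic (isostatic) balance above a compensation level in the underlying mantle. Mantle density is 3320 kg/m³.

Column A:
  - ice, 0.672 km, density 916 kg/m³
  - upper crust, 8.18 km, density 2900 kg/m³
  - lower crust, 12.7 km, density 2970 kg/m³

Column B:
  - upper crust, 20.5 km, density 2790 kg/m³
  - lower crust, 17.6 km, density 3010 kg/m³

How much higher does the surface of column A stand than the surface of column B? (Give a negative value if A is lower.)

For any compensation level in the mantle, the mantle terms cancel and isostasy reduces to e = (Σt_A − Σt_B) − (Σ(ρt)_A − Σ(ρt)_B) / ρ_m.
Σt_A = 21.552 km; Σt_B = 38.1 km; Σ(ρt)_A = 62056.552; Σ(ρt)_B = 110171 (in km·kg/m³).
e = (21.552 − 38.1) − (62056.552 − 110171) / 3320 = −2.06 km.

−2.06 km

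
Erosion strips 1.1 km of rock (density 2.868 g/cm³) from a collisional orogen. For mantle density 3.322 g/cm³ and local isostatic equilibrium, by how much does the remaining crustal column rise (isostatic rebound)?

0.95 km

Unloading: uplift u = e ρ_c/ρ_m = 1.1 km × 2.868/3.322 = 0.95 km.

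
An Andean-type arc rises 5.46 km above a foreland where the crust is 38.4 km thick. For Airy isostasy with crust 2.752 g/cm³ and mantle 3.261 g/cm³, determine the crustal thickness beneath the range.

Root depth r = h ρ_c / (ρ_m − ρ_c) = 5.46 km × 2.752 / 0.509 = 29.52 km.
Total thickness = T + h + r = 38.4 km + 5.46 km + 29.52 km = 73.4 km.

73.4 km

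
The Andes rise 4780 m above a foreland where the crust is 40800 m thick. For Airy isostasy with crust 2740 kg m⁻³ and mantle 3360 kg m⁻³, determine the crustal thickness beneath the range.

Root depth r = h ρ_c / (ρ_m − ρ_c) = 4780 m × 2740 / 620 = 21120 m.
Total thickness = T + h + r = 40800 m + 4780 m + 21120 m = 66700 m.

66700 m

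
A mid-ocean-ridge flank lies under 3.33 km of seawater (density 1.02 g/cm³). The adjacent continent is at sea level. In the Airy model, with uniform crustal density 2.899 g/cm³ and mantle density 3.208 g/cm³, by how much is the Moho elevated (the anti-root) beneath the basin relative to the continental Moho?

20.2 km

Equating mass per unit area of the two columns: replacing crust with seawater at the top is compensated by replacing crust with mantle at the base: d (ρ_c − ρ_w) = a (ρ_m − ρ_c).
a = d (ρ_c − ρ_w)/(ρ_m − ρ_c) = 3.33 km × 1.879/0.309 = 20.2 km.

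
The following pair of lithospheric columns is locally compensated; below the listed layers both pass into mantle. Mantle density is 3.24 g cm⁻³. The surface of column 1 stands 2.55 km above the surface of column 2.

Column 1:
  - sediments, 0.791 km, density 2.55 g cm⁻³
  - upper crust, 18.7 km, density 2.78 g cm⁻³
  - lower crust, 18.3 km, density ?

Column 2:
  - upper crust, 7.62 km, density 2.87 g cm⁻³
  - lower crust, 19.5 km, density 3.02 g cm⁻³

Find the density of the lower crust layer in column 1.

Take the compensation level at the base of the deeper column (depth z_c below the surface of column 1) and equate Σ ρ_i t_i down to z_c; mantle fills any gap and the z_c terms cancel.
Column 1: 0.791×2.55 + 18.7×2.78 + 18.3×ρ + (z_c − 37.791)×3.24
Column 2: 2.55×0 + 7.62×2.87 + 19.5×3.02 + (z_c − 2.55 − 27.12)×3.24
The z_c×3.24 term appears on both sides and cancels. Collect the known terms of each column as K = Σ(ρt)_known − 3.24 × (depth of known layers): K_1 = 54.00305 − 3.24×37.791 = −68.43979; K_2 = 80.7594 − 3.24×(2.55 + 27.12) = −15.3714.
Balance: K_1 + 18.3×ρ = K_2, so ρ = (K_2 − K_1)/18.3 = 53.0684/18.3 = 2.9 g cm⁻³.

2.9 g cm⁻³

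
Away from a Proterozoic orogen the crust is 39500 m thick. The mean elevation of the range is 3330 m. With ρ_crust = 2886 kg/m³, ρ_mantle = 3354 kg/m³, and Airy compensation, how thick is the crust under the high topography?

63400 m

Root depth r = h ρ_c / (ρ_m − ρ_c) = 3330 m × 2886 / 468 = 20540 m.
Total thickness = T + h + r = 39500 m + 3330 m + 20540 m = 63400 m.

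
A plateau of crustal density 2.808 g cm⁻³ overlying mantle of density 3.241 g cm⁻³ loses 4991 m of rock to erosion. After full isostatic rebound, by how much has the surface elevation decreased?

Rebound u = e ρ_c/ρ_m = 4991 m × 2.808/3.241 = 4324 m.
Net surface drop = e − u = 4991 m − 4324 m = e (ρ_m − ρ_c)/ρ_m = 667 m.

667 m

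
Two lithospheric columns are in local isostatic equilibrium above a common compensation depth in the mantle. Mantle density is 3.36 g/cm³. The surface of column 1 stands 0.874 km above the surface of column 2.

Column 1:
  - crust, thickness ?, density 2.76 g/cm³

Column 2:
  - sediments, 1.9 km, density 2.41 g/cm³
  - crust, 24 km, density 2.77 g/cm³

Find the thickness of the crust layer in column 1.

Take the compensation level at the base of the deeper column (depth z_c below the surface of column 1) and equate Σ ρ_i t_i down to z_c; mantle fills any gap and the z_c terms cancel.
Column 1: x×2.76 + (z_c − 0 − x)×3.36
Column 2: 0.874×0 + 1.9×2.41 + 24×2.77 + (z_c − 0.874 − 25.9)×3.36
The z_c×3.36 term appears on both sides and cancels. Collect the known terms of each column as K = Σ(ρt)_known − 3.36 × (depth of known layers): K_1 = 0 − 3.36×0 = 0; K_2 = 71.059 − 3.36×(0.874 + 25.9) = −18.90164.
Balance: K_1 − x×(3.36 − 2.76) = K_2, so x = (K_1 − K_2)/(3.36 − 2.76) = 18.9016/0.6 = 31.5 km.

31.5 km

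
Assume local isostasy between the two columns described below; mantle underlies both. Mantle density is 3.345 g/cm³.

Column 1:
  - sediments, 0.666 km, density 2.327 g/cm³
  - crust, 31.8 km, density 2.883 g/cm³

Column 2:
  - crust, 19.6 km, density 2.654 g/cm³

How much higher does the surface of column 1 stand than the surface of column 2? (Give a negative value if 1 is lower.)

0.546 km

For any compensation level in the mantle, the mantle terms cancel and isostasy reduces to e = (Σt_1 − Σt_2) − (Σ(ρt)_1 − Σ(ρt)_2) / ρ_m.
Σt_1 = 32.466 km; Σt_2 = 19.6 km; Σ(ρt)_1 = 93.229182; Σ(ρt)_2 = 52.0184 (in km·g/cm³).
e = (32.466 − 19.6) − (93.229182 − 52.0184) / 3.345 = 0.546 km.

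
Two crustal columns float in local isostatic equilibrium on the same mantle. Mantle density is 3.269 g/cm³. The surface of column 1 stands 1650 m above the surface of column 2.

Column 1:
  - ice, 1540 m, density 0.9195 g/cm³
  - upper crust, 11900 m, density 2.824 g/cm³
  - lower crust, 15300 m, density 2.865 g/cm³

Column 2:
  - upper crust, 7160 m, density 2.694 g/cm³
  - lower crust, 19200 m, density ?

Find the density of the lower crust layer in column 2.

2.98 g/cm³

Take the compensation level at the base of the deeper column (depth z_c below the surface of column 1) and equate Σ ρ_i t_i down to z_c; mantle fills any gap and the z_c terms cancel.
Column 1: 1540×0.9195 + 11900×2.824 + 15300×2.865 + (z_c − 28740)×3.269
Column 2: 1650×0 + 7160×2.694 + 19200×ρ + (z_c − 1650 − 26360)×3.269
The z_c×3.269 term appears on both sides and cancels. Collect the known terms of each column as K = Σ(ρt)_known − 3.269 × (depth of known layers): K_1 = 78856.13 − 3.269×28740 = −15094.93; K_2 = 19289.04 − 3.269×(1650 + 26360) = −72275.65.
Balance: K_1 = K_2 + 19200×ρ, so ρ = (K_1 − K_2)/19200 = 57180.7/19200 = 2.98 g/cm³.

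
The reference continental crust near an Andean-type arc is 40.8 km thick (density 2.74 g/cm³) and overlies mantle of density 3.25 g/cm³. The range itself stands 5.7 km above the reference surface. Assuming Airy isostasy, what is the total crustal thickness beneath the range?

77.1 km

Root depth r = h ρ_c / (ρ_m − ρ_c) = 5.7 km × 2.74 / 0.51 = 30.62 km.
Total thickness = T + h + r = 40.8 km + 5.7 km + 30.62 km = 77.1 km.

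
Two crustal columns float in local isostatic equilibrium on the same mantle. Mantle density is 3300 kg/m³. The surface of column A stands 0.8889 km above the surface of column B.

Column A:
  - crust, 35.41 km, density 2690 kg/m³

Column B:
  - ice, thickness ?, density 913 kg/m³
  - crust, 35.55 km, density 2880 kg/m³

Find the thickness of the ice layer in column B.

Take the compensation level at the base of the deeper column (depth z_c below the surface of column A) and equate Σ ρ_i t_i down to z_c; mantle fills any gap and the z_c terms cancel.
Column A: 35.41×2690 + (z_c − 35.41)×3300
Column B: 0.8889×0 + x×913 + 35.55×2880 + (z_c − 0.8889 − 35.55 − x)×3300
The z_c×3300 term appears on both sides and cancels. Collect the known terms of each column as K = Σ(ρt)_known − 3300 × (depth of known layers): K_A = 95252.9 − 3300×35.41 = −21600.1; K_B = 102384 − 3300×(0.8889 + 35.55) = −17864.37.
Balance: K_A = K_B − x×(3300 − 913), so x = (K_B − K_A)/(3300 − 913) = 3735.73/2387 = 1.57 km.

1.57 km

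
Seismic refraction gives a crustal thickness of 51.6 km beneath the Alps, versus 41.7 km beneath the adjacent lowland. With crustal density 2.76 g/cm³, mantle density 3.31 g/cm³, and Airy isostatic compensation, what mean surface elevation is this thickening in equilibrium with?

1.65 km

Excess crust Δ = 51.6 km − 41.7 km = 9.9 km, split between elevation h and root r with h + r = Δ.
Airy balance ρ_c h = (ρ_m − ρ_c) r gives r = h ρ_c/(ρ_m − ρ_c), so h (1 + ρ_c/(ρ_m − ρ_c)) = Δ, i.e. h = Δ (ρ_m − ρ_c)/ρ_m.
h = 9.9 km × 0.55/3.31 = 1.65 km.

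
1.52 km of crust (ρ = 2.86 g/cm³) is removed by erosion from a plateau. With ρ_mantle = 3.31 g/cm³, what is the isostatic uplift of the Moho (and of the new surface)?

1.31 km

Unloading: uplift u = e ρ_c/ρ_m = 1.52 km × 2.86/3.31 = 1.31 km.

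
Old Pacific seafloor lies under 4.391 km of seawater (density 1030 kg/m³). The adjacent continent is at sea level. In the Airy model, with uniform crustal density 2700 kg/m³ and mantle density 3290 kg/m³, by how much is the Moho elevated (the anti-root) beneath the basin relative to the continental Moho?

For local isostatic compensation: replacing crust with seawater at the top is compensated by replacing crust with mantle at the base: d (ρ_c − ρ_w) = a (ρ_m − ρ_c).
a = d (ρ_c − ρ_w)/(ρ_m − ρ_c) = 4.391 km × 1670/590 = 12.4 km.

12.4 km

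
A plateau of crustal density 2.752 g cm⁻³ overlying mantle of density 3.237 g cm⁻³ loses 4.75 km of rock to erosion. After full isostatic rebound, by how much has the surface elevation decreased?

Rebound u = e ρ_c/ρ_m = 4.75 km × 2.752/3.237 = 4.038 km.
Net surface drop = e − u = 4.75 km − 4.038 km = e (ρ_m − ρ_c)/ρ_m = 0.712 km.

0.712 km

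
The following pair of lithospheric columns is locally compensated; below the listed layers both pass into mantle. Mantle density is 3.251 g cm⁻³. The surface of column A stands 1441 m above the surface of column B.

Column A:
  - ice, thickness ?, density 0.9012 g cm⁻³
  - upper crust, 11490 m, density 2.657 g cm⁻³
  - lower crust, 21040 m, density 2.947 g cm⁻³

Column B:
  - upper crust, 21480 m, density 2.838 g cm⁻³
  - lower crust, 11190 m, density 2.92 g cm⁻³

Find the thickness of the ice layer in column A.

1720 m

Take the compensation level at the base of the deeper column (depth z_c below the surface of column A) and equate Σ ρ_i t_i down to z_c; mantle fills any gap and the z_c terms cancel.
Column A: x×0.9012 + 11490×2.657 + 21040×2.947 + (z_c − 32530 − x)×3.251
Column B: 1441×0 + 21480×2.838 + 11190×2.92 + (z_c − 1441 − 32670)×3.251
The z_c×3.251 term appears on both sides and cancels. Collect the known terms of each column as K = Σ(ρt)_known − 3.251 × (depth of known layers): K_A = 92533.81 − 3.251×32530 = −13221.22; K_B = 93635.04 − 3.251×(1441 + 32670) = −17259.821.
Balance: K_A − x×(3.251 − 0.9012) = K_B, so x = (K_A − K_B)/(3.251 − 0.9012) = 4038.6/2.3498 = 1720 m.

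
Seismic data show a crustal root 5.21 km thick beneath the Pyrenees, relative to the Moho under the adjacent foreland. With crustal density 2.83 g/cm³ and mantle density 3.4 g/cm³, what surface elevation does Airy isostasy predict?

For local isostatic compensation: ρ_c h = (ρ_m − ρ_c) r.
h = r (ρ_m − ρ_c) / ρ_c = 5.21 km × (3.4 − 2.83) / 2.83 = 1.05 km.

1.05 km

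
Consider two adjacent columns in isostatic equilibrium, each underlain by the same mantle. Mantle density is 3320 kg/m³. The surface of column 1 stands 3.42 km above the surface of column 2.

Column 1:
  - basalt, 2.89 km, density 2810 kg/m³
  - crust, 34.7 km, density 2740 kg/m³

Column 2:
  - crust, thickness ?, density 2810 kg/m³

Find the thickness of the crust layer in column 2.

20.1 km

Take the compensation level at the base of the deeper column (depth z_c below the surface of column 1) and equate Σ ρ_i t_i down to z_c; mantle fills any gap and the z_c terms cancel.
Column 1: 2.89×2810 + 34.7×2740 + (z_c − 37.59)×3320
Column 2: 3.42×0 + x×2810 + (z_c − 3.42 − 0 − x)×3320
The z_c×3320 term appears on both sides and cancels. Collect the known terms of each column as K = Σ(ρt)_known − 3320 × (depth of known layers): K_1 = 103198.9 − 3320×37.59 = −21599.9; K_2 = 0 − 3320×(3.42 + 0) = −11354.4.
Balance: K_1 = K_2 − x×(3320 − 2810), so x = (K_2 − K_1)/(3320 − 2810) = 10245.5/510 = 20.1 km.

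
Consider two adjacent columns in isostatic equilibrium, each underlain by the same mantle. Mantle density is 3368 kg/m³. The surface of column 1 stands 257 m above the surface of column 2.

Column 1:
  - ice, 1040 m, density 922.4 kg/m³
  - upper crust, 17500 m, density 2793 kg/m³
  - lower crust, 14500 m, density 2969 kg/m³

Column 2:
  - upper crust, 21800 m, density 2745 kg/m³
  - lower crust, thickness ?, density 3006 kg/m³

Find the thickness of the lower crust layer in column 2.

10900 m

Take the compensation level at the base of the deeper column (depth z_c below the surface of column 1) and equate Σ ρ_i t_i down to z_c; mantle fills any gap and the z_c terms cancel.
Column 1: 1040×922.4 + 17500×2793 + 14500×2969 + (z_c − 33040)×3368
Column 2: 257×0 + 21800×2745 + x×3006 + (z_c − 257 − 21800 − x)×3368
The z_c×3368 term appears on both sides and cancels. Collect the known terms of each column as K = Σ(ρt)_known − 3368 × (depth of known layers): K_1 = 92887296 − 3368×33040 = −18391424; K_2 = 59841000 − 3368×(257 + 21800) = −14446976.
Balance: K_1 = K_2 − x×(3368 − 3006), so x = (K_2 − K_1)/(3368 − 3006) = 3944450/362 = 10900 m.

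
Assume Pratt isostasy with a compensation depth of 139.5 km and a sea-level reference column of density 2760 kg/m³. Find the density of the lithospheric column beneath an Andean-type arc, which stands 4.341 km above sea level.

Pratt balance: ρ_ref D = ρ (D + h).
ρ = ρ_ref D/(D + h) = 2760 × 139.5 km/(139.5 km + 4.341 km) = 2680 kg/m³.

2680 kg/m³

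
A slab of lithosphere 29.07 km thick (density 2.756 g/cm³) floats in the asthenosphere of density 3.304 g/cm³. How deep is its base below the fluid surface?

24.2 km

Draft d = t ρ_obj/ρ_fluid = 29.07 km × 2.756/3.304 = 24.2 km.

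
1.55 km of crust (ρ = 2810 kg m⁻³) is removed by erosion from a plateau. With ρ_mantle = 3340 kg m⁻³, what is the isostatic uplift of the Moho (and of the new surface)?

1.3 km

Unloading: uplift u = e ρ_c/ρ_m = 1.55 km × 2810/3340 = 1.3 km.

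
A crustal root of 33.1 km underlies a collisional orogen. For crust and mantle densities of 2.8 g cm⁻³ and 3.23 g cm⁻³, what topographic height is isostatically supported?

Equating mass per unit area of the two columns: ρ_c h = (ρ_m − ρ_c) r.
h = r (ρ_m − ρ_c) / ρ_c = 33.1 km × (3.23 − 2.8) / 2.8 = 5.08 km.

5.08 km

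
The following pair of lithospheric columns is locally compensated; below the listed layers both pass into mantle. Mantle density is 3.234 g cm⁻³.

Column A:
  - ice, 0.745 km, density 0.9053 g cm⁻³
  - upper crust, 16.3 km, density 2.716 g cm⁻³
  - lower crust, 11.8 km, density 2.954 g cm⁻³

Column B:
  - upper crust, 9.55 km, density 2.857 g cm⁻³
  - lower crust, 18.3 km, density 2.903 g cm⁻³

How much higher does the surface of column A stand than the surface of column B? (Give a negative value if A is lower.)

For any compensation level in the mantle, the mantle terms cancel and isostasy reduces to e = (Σt_A − Σt_B) − (Σ(ρt)_A − Σ(ρt)_B) / ρ_m.
Σt_A = 28.845 km; Σt_B = 27.85 km; Σ(ρt)_A = 79.8024485; Σ(ρt)_B = 80.40925 (in km·g cm⁻³).
e = (28.845 − 27.85) − (79.8024485 − 80.40925) / 3.234 = 1.18 km.

1.18 km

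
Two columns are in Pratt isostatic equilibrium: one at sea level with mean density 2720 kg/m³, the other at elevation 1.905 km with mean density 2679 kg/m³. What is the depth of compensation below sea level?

124 km

ρ_ref D = ρ (D + h) → D (ρ_ref − ρ) = ρ h.
D = ρ h/(ρ_ref − ρ) = 2679 × 1.905 km/(2720 − 2679) = 124 km.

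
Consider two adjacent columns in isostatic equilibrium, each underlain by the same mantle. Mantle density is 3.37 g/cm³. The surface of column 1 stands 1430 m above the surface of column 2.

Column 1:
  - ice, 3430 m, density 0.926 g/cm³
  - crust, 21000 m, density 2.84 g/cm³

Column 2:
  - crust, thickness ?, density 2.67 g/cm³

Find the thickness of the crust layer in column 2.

21000 m

Take the compensation level at the base of the deeper column (depth z_c below the surface of column 1) and equate Σ ρ_i t_i down to z_c; mantle fills any gap and the z_c terms cancel.
Column 1: 3430×0.926 + 21000×2.84 + (z_c − 24430)×3.37
Column 2: 1430×0 + x×2.67 + (z_c − 1430 − 0 − x)×3.37
The z_c×3.37 term appears on both sides and cancels. Collect the known terms of each column as K = Σ(ρt)_known − 3.37 × (depth of known layers): K_1 = 62816.18 − 3.37×24430 = −19512.92; K_2 = 0 − 3.37×(1430 + 0) = −4819.1.
Balance: K_1 = K_2 − x×(3.37 − 2.67), so x = (K_2 − K_1)/(3.37 − 2.67) = 14693.8/0.7 = 21000 m.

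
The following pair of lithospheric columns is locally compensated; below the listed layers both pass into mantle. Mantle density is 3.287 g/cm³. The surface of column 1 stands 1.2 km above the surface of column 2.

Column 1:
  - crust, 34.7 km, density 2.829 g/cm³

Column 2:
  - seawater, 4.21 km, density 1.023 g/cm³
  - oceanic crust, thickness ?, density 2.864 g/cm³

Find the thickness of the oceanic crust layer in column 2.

Take the compensation level at the base of the deeper column (depth z_c below the surface of column 1) and equate Σ ρ_i t_i down to z_c; mantle fills any gap and the z_c terms cancel.
Column 1: 34.7×2.829 + (z_c − 34.7)×3.287
Column 2: 1.2×0 + 4.21×1.023 + x×2.864 + (z_c − 1.2 − 4.21 − x)×3.287
The z_c×3.287 term appears on both sides and cancels. Collect the known terms of each column as K = Σ(ρt)_known − 3.287 × (depth of known layers): K_1 = 98.1663 − 3.287×34.7 = −15.8926; K_2 = 4.30683 − 3.287×(1.2 + 4.21) = −13.47584.
Balance: K_1 = K_2 − x×(3.287 − 2.864), so x = (K_2 − K_1)/(3.287 − 2.864) = 2.41676/0.423 = 5.71 km.

5.71 km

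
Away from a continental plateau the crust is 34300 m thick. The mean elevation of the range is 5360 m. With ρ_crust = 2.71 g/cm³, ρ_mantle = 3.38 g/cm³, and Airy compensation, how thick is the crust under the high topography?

61300 m

Root depth r = h ρ_c / (ρ_m − ρ_c) = 5360 m × 2.71 / 0.67 = 21680 m.
Total thickness = T + h + r = 34300 m + 5360 m + 21680 m = 61300 m.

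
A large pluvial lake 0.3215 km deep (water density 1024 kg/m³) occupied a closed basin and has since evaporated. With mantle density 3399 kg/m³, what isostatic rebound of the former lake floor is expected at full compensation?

u = d ρ_w/ρ_m = 0.3215 km × 1024/3399 = 0.0969 km.

0.0969 km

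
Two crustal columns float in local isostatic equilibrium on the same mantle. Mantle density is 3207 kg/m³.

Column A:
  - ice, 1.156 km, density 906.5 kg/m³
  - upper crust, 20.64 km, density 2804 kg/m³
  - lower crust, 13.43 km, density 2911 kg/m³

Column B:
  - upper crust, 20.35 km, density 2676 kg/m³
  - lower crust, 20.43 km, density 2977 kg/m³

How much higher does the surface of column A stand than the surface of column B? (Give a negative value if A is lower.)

For any compensation level in the mantle, the mantle terms cancel and isostasy reduces to e = (Σt_A − Σt_B) − (Σ(ρt)_A − Σ(ρt)_B) / ρ_m.
Σt_A = 35.226 km; Σt_B = 40.78 km; Σ(ρt)_A = 98017.204; Σ(ρt)_B = 115276.71 (in km·kg/m³).
e = (35.226 − 40.78) − (98017.204 − 115276.71) / 3207 = −0.172 km.

−0.172 km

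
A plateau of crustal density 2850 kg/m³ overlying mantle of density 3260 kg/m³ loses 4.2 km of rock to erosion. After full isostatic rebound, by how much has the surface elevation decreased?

0.528 km

Rebound u = e ρ_c/ρ_m = 4.2 km × 2850/3260 = 3.672 km.
Net surface drop = e − u = 4.2 km − 3.672 km = e (ρ_m − ρ_c)/ρ_m = 0.528 km.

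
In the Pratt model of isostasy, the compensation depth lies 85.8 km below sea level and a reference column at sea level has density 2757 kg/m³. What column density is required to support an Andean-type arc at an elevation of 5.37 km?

2590 kg/m³

Pratt balance: ρ_ref D = ρ (D + h).
ρ = ρ_ref D/(D + h) = 2757 × 85.8 km/(85.8 km + 5.37 km) = 2590 kg/m³.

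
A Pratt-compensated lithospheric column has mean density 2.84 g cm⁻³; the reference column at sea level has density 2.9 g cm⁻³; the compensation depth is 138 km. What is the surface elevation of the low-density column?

2.92 km

ρ_ref D = ρ (D + h) → h = D (ρ_ref − ρ)/ρ.
h = 138 km × (2.9 − 2.84)/2.84 = 2.92 km.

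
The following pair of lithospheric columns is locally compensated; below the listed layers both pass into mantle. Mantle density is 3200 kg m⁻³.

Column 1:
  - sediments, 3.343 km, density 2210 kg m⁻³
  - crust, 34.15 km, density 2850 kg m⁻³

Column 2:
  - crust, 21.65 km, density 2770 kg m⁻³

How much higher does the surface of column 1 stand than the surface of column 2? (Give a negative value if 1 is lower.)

For any compensation level in the mantle, the mantle terms cancel and isostasy reduces to e = (Σt_1 − Σt_2) − (Σ(ρt)_1 − Σ(ρt)_2) / ρ_m.
Σt_1 = 37.493 km; Σt_2 = 21.65 km; Σ(ρt)_1 = 104715.53; Σ(ρt)_2 = 59970.5 (in km·kg m⁻³).
e = (37.493 − 21.65) − (104715.53 − 59970.5) / 3200 = 1.86 km.

1.86 km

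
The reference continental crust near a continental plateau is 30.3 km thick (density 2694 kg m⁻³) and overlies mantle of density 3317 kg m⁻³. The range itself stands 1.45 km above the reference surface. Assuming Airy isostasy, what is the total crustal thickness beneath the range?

38 km

Root depth r = h ρ_c / (ρ_m − ρ_c) = 1.45 km × 2694 / 623 = 6.27 km.
Total thickness = T + h + r = 30.3 km + 1.45 km + 6.27 km = 38 km.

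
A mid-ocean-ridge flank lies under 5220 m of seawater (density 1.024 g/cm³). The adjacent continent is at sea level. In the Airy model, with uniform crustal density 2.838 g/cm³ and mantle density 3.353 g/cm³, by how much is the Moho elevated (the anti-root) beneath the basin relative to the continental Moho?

18400 m

Balancing pressure at the compensation depth: replacing crust with seawater at the top is compensated by replacing crust with mantle at the base: d (ρ_c − ρ_w) = a (ρ_m − ρ_c).
a = d (ρ_c − ρ_w)/(ρ_m − ρ_c) = 5220 m × 1.814/0.515 = 18400 m.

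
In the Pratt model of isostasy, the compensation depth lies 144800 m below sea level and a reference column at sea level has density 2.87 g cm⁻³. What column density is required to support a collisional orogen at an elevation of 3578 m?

2.8 g cm⁻³

Pratt balance: ρ_ref D = ρ (D + h).
ρ = ρ_ref D/(D + h) = 2.87 × 144800 m/(144800 m + 3578 m) = 2.8 g cm⁻³.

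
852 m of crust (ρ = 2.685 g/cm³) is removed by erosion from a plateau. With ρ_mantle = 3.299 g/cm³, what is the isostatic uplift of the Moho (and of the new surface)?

Unloading: uplift u = e ρ_c/ρ_m = 852 m × 2.685/3.299 = 693 m.

693 m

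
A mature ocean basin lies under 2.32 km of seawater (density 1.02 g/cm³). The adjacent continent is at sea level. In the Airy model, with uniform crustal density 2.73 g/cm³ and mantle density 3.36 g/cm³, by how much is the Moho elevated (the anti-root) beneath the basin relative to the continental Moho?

6.3 km

In Airy isostatic equilibrium: replacing crust with seawater at the top is compensated by replacing crust with mantle at the base: d (ρ_c − ρ_w) = a (ρ_m − ρ_c).
a = d (ρ_c − ρ_w)/(ρ_m − ρ_c) = 2.32 km × 1.71/0.63 = 6.3 km.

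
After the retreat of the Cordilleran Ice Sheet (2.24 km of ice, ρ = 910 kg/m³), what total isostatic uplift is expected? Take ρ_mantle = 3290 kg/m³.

Removing the load lets mantle flow back in; uplift u satisfies ρ_ice t = ρ_m u.
u = t ρ_ice/ρ_m = 2.24 km × 910/3290 = 0.62 km.

0.62 km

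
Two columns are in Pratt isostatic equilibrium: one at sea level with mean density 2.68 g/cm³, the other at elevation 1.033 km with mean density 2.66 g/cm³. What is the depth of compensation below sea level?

ρ_ref D = ρ (D + h) → D (ρ_ref − ρ) = ρ h.
D = ρ h/(ρ_ref − ρ) = 2.66 × 1.033 km/(2.68 − 2.66) = 137 km.

137 km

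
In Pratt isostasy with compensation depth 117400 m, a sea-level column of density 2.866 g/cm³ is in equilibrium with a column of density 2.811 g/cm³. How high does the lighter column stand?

ρ_ref D = ρ (D + h) → h = D (ρ_ref − ρ)/ρ.
h = 117400 m × (2.866 − 2.811)/2.811 = 2300 m.

2300 m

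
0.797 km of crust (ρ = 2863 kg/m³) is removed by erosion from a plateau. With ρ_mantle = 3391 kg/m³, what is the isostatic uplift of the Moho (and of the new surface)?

0.673 km

Unloading: uplift u = e ρ_c/ρ_m = 0.797 km × 2863/3391 = 0.673 km.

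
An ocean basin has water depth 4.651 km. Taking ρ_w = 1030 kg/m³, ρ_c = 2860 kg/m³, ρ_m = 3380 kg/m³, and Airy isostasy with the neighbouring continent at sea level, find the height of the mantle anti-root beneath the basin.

For local isostatic compensation: replacing crust with seawater at the top is compensated by replacing crust with mantle at the base: d (ρ_c − ρ_w) = a (ρ_m − ρ_c).
a = d (ρ_c − ρ_w)/(ρ_m − ρ_c) = 4.651 km × 1830/520 = 16.4 km.

16.4 km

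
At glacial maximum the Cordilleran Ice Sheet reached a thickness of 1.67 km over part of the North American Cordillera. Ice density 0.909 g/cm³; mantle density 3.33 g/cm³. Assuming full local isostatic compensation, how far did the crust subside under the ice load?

By Archimedes' principle applied to the lithosphere: the ice load ρ_ice t is balanced by mantle displaced below, ρ_m s.
s = t ρ_ice / ρ_m = 1.67 km × 0.909/3.33 = 0.456 km.

0.456 km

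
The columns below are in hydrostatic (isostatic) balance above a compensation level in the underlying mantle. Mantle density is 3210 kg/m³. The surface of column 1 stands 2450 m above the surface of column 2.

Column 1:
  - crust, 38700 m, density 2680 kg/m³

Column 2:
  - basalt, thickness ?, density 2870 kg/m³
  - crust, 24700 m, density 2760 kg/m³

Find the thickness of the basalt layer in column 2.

Take the compensation level at the base of the deeper column (depth z_c below the surface of column 1) and equate Σ ρ_i t_i down to z_c; mantle fills any gap and the z_c terms cancel.
Column 1: 38700×2680 + (z_c − 38700)×3210
Column 2: 2450×0 + x×2870 + 24700×2760 + (z_c − 2450 − 24700 − x)×3210
The z_c×3210 term appears on both sides and cancels. Collect the known terms of each column as K = Σ(ρt)_known − 3210 × (depth of known layers): K_1 = 103716000 − 3210×38700 = −20511000; K_2 = 68172000 − 3210×(2450 + 24700) = −18979500.
Balance: K_1 = K_2 − x×(3210 − 2870), so x = (K_2 − K_1)/(3210 − 2870) = 1531500/340 = 4500 m.

4500 m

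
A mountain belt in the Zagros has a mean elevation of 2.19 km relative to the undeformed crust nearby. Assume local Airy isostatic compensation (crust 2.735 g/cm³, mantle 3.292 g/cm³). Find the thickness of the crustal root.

10.8 km

Isostatic balance requires: the weight of the topography is balanced by the buoyancy of the root, ρ_c h = (ρ_m − ρ_c) r.
r = h · ρ_c / (ρ_m − ρ_c) = 2.19 km × 2.735 / (3.292 − 2.735) = 10.8 km.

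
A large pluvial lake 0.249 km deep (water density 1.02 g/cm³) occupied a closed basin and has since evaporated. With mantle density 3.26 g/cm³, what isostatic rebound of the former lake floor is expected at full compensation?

u = d ρ_w/ρ_m = 0.249 km × 1.02/3.26 = 0.0779 km.

0.0779 km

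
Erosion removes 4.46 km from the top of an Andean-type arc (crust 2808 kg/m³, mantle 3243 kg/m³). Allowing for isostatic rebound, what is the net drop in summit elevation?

0.598 km

Rebound u = e ρ_c/ρ_m = 4.46 km × 2808/3243 = 3.862 km.
Net surface drop = e − u = 4.46 km − 3.862 km = e (ρ_m − ρ_c)/ρ_m = 0.598 km.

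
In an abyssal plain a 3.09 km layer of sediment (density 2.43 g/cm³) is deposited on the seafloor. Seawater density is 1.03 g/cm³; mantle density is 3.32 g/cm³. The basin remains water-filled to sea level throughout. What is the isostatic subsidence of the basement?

Submarine loading: the sediment displaces seawater, and the subsidence is in turn flooded, so s (ρ_m − ρ_w) = t (ρ_sed − ρ_w).
s = 3.09 km × (2.43 − 1.03) / (3.32 − 1.03) = 1.89 km.

1.89 km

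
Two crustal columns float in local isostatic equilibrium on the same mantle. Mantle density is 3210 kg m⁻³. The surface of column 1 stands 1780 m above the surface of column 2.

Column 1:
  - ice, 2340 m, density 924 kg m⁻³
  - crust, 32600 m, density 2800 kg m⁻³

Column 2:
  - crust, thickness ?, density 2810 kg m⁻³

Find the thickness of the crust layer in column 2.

32500 m

Take the compensation level at the base of the deeper column (depth z_c below the surface of column 1) and equate Σ ρ_i t_i down to z_c; mantle fills any gap and the z_c terms cancel.
Column 1: 2340×924 + 32600×2800 + (z_c − 34940)×3210
Column 2: 1780×0 + x×2810 + (z_c − 1780 − 0 − x)×3210
The z_c×3210 term appears on both sides and cancels. Collect the known terms of each column as K = Σ(ρt)_known − 3210 × (depth of known layers): K_1 = 93442160 − 3210×34940 = −18715240; K_2 = 0 − 3210×(1780 + 0) = −5713800.
Balance: K_1 = K_2 − x×(3210 − 2810), so x = (K_2 − K_1)/(3210 − 2810) = 13001400/400 = 32500 m.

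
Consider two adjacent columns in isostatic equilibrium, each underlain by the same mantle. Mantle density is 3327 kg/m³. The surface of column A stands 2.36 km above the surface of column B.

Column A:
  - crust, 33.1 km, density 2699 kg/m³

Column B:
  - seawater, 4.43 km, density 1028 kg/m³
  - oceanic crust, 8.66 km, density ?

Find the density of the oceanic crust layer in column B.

3010 kg/m³

Take the compensation level at the base of the deeper column (depth z_c below the surface of column A) and equate Σ ρ_i t_i down to z_c; mantle fills any gap and the z_c terms cancel.
Column A: 33.1×2699 + (z_c − 33.1)×3327
Column B: 2.36×0 + 4.43×1028 + 8.66×ρ + (z_c − 2.36 − 13.09)×3327
The z_c×3327 term appears on both sides and cancels. Collect the known terms of each column as K = Σ(ρt)_known − 3327 × (depth of known layers): K_A = 89336.9 − 3327×33.1 = −20786.8; K_B = 4554.04 − 3327×(2.36 + 13.09) = −46848.11.
Balance: K_A = K_B + 8.66×ρ, so ρ = (K_A − K_B)/8.66 = 26061.3/8.66 = 3010 kg/m³.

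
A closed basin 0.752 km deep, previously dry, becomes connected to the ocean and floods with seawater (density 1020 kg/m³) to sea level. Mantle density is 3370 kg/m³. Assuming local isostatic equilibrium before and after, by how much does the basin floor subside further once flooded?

0.326 km

After flooding the water column is d + s deep. Its weight must equal the weight of mantle displaced by the extra subsidence s: (d + s) ρ_w = s ρ_m.
s = d ρ_w / (ρ_m − ρ_w) = 0.752 km × 1020/(3370 − 1020) = 0.326 km.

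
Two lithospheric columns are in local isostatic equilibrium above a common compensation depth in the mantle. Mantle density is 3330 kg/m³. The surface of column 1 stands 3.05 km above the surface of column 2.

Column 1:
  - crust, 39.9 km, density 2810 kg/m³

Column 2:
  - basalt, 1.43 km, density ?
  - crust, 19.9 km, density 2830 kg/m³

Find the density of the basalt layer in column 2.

Take the compensation level at the base of the deeper column (depth z_c below the surface of column 1) and equate Σ ρ_i t_i down to z_c; mantle fills any gap and the z_c terms cancel.
Column 1: 39.9×2810 + (z_c − 39.9)×3330
Column 2: 3.05×0 + 1.43×ρ + 19.9×2830 + (z_c − 3.05 − 21.33)×3330
The z_c×3330 term appears on both sides and cancels. Collect the known terms of each column as K = Σ(ρt)_known − 3330 × (depth of known layers): K_1 = 112119 − 3330×39.9 = −20748; K_2 = 56317 − 3330×(3.05 + 21.33) = −24868.4.
Balance: K_1 = K_2 + 1.43×ρ, so ρ = (K_1 − K_2)/1.43 = 4120.4/1.43 = 2880 kg/m³.

2880 kg/m³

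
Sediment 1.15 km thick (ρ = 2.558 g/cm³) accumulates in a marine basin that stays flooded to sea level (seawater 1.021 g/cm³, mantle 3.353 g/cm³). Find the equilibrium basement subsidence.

0.758 km

Submarine loading: the sediment displaces seawater, and the subsidence is in turn flooded, so s (ρ_m − ρ_w) = t (ρ_sed − ρ_w).
s = 1.15 km × (2.558 − 1.021) / (3.353 − 1.021) = 0.758 km.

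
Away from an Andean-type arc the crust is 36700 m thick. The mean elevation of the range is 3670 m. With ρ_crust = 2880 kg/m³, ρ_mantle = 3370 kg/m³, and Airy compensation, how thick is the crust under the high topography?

Root depth r = h ρ_c / (ρ_m − ρ_c) = 3670 m × 2880 / 490 = 21570 m.
Total thickness = T + h + r = 36700 m + 3670 m + 21570 m = 61900 m.

61900 m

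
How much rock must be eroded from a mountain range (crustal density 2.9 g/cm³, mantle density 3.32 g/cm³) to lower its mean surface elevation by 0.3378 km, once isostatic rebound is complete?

2.67 km

Net drop Δ = e − u = e − e ρ_c/ρ_m = e (ρ_m − ρ_c)/ρ_m.
e = Δ ρ_m/(ρ_m − ρ_c) = 0.3378 km × 3.32/0.42 = 2.67 km.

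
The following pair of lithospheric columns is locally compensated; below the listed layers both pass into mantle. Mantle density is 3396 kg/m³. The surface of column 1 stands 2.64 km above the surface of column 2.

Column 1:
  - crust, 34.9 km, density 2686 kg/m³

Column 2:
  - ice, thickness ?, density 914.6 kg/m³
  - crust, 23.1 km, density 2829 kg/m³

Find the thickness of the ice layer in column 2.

1.09 km

Take the compensation level at the base of the deeper column (depth z_c below the surface of column 1) and equate Σ ρ_i t_i down to z_c; mantle fills any gap and the z_c terms cancel.
Column 1: 34.9×2686 + (z_c − 34.9)×3396
Column 2: 2.64×0 + x×914.6 + 23.1×2829 + (z_c − 2.64 − 23.1 − x)×3396
The z_c×3396 term appears on both sides and cancels. Collect the known terms of each column as K = Σ(ρt)_known − 3396 × (depth of known layers): K_1 = 93741.4 − 3396×34.9 = −24779; K_2 = 65349.9 − 3396×(2.64 + 23.1) = −22063.14.
Balance: K_1 = K_2 − x×(3396 − 914.6), so x = (K_2 − K_1)/(3396 − 914.6) = 2715.86/2481.4 = 1.09 km.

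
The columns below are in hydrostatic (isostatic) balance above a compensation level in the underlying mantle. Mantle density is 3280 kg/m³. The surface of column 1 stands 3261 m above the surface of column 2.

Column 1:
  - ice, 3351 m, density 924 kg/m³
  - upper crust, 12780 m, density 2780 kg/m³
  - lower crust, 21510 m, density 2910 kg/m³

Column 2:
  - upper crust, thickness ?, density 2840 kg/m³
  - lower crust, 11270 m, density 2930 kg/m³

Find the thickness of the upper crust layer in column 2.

17300 m

Take the compensation level at the base of the deeper column (depth z_c below the surface of column 1) and equate Σ ρ_i t_i down to z_c; mantle fills any gap and the z_c terms cancel.
Column 1: 3351×924 + 12780×2780 + 21510×2910 + (z_c − 37641)×3280
Column 2: 3261×0 + x×2840 + 11270×2930 + (z_c − 3261 − 11270 − x)×3280
The z_c×3280 term appears on both sides and cancels. Collect the known terms of each column as K = Σ(ρt)_known − 3280 × (depth of known layers): K_1 = 101218824 − 3280×37641 = −22243656; K_2 = 33021100 − 3280×(3261 + 11270) = −14640580.
Balance: K_1 = K_2 − x×(3280 − 2840), so x = (K_2 − K_1)/(3280 − 2840) = 7603080/440 = 17300 m.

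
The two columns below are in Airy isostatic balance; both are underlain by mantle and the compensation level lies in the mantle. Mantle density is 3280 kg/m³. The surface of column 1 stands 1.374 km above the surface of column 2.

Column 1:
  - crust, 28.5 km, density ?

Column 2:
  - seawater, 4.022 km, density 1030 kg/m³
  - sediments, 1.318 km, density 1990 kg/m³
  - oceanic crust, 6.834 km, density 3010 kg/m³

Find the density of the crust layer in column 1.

2680 kg/m³

Take the compensation level at the base of the deeper column (depth z_c below the surface of column 1) and equate Σ ρ_i t_i down to z_c; mantle fills any gap and the z_c terms cancel.
Column 1: 28.5×ρ + (z_c − 28.5)×3280
Column 2: 1.374×0 + 4.022×1030 + 1.318×1990 + 6.834×3010 + (z_c − 1.374 − 12.174)×3280
The z_c×3280 term appears on both sides and cancels. Collect the known terms of each column as K = Σ(ρt)_known − 3280 × (depth of known layers): K_1 = 0 − 3280×28.5 = −93480; K_2 = 27335.82 − 3280×(1.374 + 12.174) = −17101.62.
Balance: K_1 + 28.5×ρ = K_2, so ρ = (K_2 − K_1)/28.5 = 76378.4/28.5 = 2680 kg/m³.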